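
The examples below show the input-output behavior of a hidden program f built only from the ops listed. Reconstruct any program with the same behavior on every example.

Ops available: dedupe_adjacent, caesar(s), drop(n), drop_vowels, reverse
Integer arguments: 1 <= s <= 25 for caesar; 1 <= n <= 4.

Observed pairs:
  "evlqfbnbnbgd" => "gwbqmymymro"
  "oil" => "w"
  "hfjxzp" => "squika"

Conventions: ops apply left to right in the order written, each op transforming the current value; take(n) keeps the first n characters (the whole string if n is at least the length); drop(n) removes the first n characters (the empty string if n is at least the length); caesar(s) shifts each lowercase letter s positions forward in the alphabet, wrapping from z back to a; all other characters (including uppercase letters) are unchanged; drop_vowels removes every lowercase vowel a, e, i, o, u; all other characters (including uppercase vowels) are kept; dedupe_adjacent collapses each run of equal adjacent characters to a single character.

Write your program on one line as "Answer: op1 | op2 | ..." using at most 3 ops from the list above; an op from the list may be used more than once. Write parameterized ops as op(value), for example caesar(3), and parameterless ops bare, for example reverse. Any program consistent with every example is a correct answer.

drop_vowels | caesar(13) | caesar(24)

Check, running the answer program on each example:
  "evlqfbnbnbgd" -> "vlqfbnbnbgd" -> "iydsoaoaotq" -> "gwbqmymymro"
  "oil" -> "l" -> "y" -> "w"
  "hfjxzp" -> "hfjxzp" -> "uswkmc" -> "squika"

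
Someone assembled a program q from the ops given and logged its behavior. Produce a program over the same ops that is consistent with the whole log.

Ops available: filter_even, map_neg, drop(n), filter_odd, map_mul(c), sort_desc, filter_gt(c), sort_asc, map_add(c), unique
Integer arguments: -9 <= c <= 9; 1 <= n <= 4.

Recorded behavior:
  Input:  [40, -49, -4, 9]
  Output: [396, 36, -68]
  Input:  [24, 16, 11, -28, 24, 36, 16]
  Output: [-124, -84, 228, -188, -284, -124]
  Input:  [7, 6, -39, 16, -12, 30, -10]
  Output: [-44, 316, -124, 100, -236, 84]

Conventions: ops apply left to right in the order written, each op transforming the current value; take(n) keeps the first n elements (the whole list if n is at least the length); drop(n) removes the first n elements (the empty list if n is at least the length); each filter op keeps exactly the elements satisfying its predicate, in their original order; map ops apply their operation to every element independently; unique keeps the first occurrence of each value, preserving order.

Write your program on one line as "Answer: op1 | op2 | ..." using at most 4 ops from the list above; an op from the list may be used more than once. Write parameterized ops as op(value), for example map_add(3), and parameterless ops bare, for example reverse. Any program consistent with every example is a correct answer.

drop(1) | map_mul(-4) | map_mul(2) | map_add(4)

Check, running the answer program on each example:
  [40, -49, -4, 9] -> [-49, -4, 9] -> [196, 16, -36] -> [392, 32, -72] -> [396, 36, -68]
  [24, 16, 11, -28, 24, 36, 16] -> [16, 11, -28, 24, 36, 16] -> [-64, -44, 112, -96, -144, -64] -> [-128, -88, 224, -192, -288, -128] -> [-124, -84, 228, -188, -284, -124]
  [7, 6, -39, 16, -12, 30, -10] -> [6, -39, 16, -12, 30, -10] -> [-24, 156, -64, 48, -120, 40] -> [-48, 312, -128, 96, -240, 80] -> [-44, 316, -124, 100, -236, 84]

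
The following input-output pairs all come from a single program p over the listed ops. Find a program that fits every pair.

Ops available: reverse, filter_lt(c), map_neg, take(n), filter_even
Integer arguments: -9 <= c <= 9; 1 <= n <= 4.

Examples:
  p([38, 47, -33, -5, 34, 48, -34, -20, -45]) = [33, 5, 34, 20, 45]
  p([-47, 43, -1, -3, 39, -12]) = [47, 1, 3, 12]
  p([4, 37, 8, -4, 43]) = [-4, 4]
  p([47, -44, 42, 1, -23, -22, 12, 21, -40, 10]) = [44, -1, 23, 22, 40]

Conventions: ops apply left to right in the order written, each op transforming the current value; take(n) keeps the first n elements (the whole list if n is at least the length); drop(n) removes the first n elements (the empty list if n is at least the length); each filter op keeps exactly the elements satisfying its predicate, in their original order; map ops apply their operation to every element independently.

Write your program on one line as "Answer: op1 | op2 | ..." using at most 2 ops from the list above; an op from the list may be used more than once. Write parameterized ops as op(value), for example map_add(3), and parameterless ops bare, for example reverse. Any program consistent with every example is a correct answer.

filter_lt(7) | map_neg

Check, running the answer program on each example:
  [38, 47, -33, -5, 34, 48, -34, -20, -45] -> [-33, -5, -34, -20, -45] -> [33, 5, 34, 20, 45]
  [-47, 43, -1, -3, 39, -12] -> [-47, -1, -3, -12] -> [47, 1, 3, 12]
  [4, 37, 8, -4, 43] -> [4, -4] -> [-4, 4]
  [47, -44, 42, 1, -23, -22, 12, 21, -40, 10] -> [-44, 1, -23, -22, -40] -> [44, -1, 23, 22, 40]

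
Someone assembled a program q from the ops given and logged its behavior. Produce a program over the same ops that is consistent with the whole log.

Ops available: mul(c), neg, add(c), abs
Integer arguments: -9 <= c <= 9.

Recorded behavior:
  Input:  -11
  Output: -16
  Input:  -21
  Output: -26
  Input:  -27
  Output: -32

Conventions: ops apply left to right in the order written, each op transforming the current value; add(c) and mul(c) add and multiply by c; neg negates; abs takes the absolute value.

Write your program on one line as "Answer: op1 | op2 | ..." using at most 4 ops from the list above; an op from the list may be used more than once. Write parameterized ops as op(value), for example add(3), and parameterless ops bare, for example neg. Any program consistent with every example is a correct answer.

neg | add(5) | neg

Check, running the answer program on each example:
  -11 -> 11 -> 16 -> -16
  -21 -> 21 -> 26 -> -26
  -27 -> 27 -> 32 -> -32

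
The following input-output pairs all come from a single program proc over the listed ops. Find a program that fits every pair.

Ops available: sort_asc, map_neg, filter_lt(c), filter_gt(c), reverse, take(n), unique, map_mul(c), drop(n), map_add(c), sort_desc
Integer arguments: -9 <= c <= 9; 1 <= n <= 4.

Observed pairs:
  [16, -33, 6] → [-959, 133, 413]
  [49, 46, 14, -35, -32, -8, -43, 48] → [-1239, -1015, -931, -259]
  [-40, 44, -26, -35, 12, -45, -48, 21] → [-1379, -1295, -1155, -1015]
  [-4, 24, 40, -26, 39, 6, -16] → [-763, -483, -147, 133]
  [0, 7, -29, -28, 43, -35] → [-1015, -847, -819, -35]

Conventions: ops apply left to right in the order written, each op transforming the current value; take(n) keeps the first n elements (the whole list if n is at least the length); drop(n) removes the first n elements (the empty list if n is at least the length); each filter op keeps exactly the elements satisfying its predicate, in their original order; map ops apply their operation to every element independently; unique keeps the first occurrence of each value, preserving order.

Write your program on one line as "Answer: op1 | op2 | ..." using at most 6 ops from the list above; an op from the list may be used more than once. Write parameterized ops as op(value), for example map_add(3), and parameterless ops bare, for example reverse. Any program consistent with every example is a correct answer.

map_mul(4) | sort_asc | take(4) | map_add(-5) | map_mul(-7) | map_neg

Check, running the answer program on each example:
  [16, -33, 6] -> [64, -132, 24] -> [-132, 24, 64] -> [-132, 24, 64] -> [-137, 19, 59] -> [959, -133, -413] -> [-959, 133, 413]
  [49, 46, 14, -35, -32, -8, -43, 48] -> [196, 184, 56, -140, -128, -32, -172, 192] -> [-172, -140, -128, -32, 56, 184, 192, 196] -> [-172, -140, -128, -32] -> [-177, -145, -133, -37] -> [1239, 1015, 931, 259] -> [-1239, -1015, -931, -259]
  [-40, 44, -26, -35, 12, -45, -48, 21] -> [-160, 176, -104, -140, 48, -180, -192, 84] -> [-192, -180, -160, -140, -104, 48, 84, 176] -> [-192, -180, -160, -140] -> [-197, -185, -165, -145] -> [1379, 1295, 1155, 1015] -> [-1379, -1295, -1155, -1015]
  [-4, 24, 40, -26, 39, 6, -16] -> [-16, 96, 160, -104, 156, 24, -64] -> [-104, -64, -16, 24, 96, 156, 160] -> [-104, -64, -16, 24] -> [-109, -69, -21, 19] -> [763, 483, 147, -133] -> [-763, -483, -147, 133]
  [0, 7, -29, -28, 43, -35] -> [0, 28, -116, -112, 172, -140] -> [-140, -116, -112, 0, 28, 172] -> [-140, -116, -112, 0] -> [-145, -121, -117, -5] -> [1015, 847, 819, 35] -> [-1015, -847, -819, -35]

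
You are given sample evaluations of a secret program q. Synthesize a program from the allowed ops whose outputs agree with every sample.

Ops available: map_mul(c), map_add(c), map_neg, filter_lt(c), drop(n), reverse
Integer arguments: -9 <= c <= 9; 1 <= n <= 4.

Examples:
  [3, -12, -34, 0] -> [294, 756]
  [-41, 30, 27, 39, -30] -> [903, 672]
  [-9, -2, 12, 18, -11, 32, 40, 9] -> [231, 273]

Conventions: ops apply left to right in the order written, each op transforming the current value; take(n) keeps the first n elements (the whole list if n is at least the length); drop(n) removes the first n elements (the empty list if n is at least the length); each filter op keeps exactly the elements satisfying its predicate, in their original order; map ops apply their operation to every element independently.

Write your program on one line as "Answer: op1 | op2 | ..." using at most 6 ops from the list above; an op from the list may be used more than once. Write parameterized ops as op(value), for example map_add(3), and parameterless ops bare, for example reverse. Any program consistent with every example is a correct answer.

filter_lt(-3) | map_add(-2) | map_neg | map_mul(-7) | map_mul(-3)

Check, running the answer program on each example:
  [3, -12, -34, 0] -> [-12, -34] -> [-14, -36] -> [14, 36] -> [-98, -252] -> [294, 756]
  [-41, 30, 27, 39, -30] -> [-41, -30] -> [-43, -32] -> [43, 32] -> [-301, -224] -> [903, 672]
  [-9, -2, 12, 18, -11, 32, 40, 9] -> [-9, -11] -> [-11, -13] -> [11, 13] -> [-77, -91] -> [231, 273]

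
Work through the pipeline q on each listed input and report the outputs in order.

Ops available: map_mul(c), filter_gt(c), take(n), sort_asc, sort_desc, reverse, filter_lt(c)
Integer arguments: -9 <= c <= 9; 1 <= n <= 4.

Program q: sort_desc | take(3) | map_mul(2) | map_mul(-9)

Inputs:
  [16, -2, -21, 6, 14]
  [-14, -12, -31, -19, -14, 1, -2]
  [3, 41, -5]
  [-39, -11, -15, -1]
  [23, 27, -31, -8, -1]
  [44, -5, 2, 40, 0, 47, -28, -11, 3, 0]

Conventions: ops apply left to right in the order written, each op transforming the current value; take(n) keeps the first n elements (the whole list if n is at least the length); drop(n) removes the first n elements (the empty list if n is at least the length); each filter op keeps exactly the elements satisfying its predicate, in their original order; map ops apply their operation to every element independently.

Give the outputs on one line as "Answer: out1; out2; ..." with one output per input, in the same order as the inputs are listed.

[-288, -252, -108]; [-18, 36, 216]; [-738, -54, 90]; [18, 198, 270]; [-486, -414, 18]; [-846, -792, -720]

Execution, op by op:
  [16, -2, -21, 6, 14] -> [16, 14, 6, -2, -21] -> [16, 14, 6] -> [32, 28, 12] -> [-288, -252, -108]
  [-14, -12, -31, -19, -14, 1, -2] -> [1, -2, -12, -14, -14, -19, -31] -> [1, -2, -12] -> [2, -4, -24] -> [-18, 36, 216]
  [3, 41, -5] -> [41, 3, -5] -> [41, 3, -5] -> [82, 6, -10] -> [-738, -54, 90]
  [-39, -11, -15, -1] -> [-1, -11, -15, -39] -> [-1, -11, -15] -> [-2, -22, -30] -> [18, 198, 270]
  [23, 27, -31, -8, -1] -> [27, 23, -1, -8, -31] -> [27, 23, -1] -> [54, 46, -2] -> [-486, -414, 18]
  [44, -5, 2, 40, 0, 47, -28, -11, 3, 0] -> [47, 44, 40, 3, 2, 0, 0, -5, -11, -28] -> [47, 44, 40] -> [94, 88, 80] -> [-846, -792, -720]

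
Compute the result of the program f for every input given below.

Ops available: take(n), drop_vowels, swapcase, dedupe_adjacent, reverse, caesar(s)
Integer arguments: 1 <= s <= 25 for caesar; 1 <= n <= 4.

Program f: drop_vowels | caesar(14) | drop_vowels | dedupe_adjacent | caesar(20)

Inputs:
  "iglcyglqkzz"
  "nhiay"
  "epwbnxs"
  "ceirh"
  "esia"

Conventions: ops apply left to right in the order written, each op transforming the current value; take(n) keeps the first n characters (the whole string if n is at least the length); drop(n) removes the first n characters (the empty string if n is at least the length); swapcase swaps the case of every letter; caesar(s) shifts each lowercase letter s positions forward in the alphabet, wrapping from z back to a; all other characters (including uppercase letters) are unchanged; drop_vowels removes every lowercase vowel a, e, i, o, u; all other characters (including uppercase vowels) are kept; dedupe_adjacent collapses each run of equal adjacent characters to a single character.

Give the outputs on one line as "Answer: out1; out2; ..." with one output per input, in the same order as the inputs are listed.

"tkgtsh"; "vpg"; "xejvfa"; "kzp"; "a"

Execution, op by op:
  "iglcyglqkzz" -> "glcyglqkzz" -> "uzqmuzeynn" -> "zqmzynn" -> "zqmzyn" -> "tkgtsh"
  "nhiay" -> "nhy" -> "bvm" -> "bvm" -> "bvm" -> "vpg"
  "epwbnxs" -> "pwbnxs" -> "dkpblg" -> "dkpblg" -> "dkpblg" -> "xejvfa"
  "ceirh" -> "crh" -> "qfv" -> "qfv" -> "qfv" -> "kzp"
  "esia" -> "s" -> "g" -> "g" -> "g" -> "a"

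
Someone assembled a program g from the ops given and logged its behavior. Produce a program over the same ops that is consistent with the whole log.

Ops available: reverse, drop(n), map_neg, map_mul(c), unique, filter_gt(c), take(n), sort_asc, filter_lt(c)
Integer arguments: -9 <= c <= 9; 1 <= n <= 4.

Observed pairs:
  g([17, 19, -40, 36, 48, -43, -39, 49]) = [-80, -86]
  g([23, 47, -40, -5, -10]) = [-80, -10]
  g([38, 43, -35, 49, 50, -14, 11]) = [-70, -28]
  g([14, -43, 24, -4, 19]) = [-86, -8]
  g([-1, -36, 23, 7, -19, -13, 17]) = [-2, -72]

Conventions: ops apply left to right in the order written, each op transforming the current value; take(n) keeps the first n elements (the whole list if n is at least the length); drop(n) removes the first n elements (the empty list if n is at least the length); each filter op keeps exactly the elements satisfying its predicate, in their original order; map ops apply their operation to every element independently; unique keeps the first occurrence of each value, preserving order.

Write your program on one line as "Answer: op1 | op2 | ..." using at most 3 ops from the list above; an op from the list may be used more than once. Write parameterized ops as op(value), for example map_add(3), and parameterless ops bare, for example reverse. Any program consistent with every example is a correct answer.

map_mul(2) | filter_lt(9) | take(2)

Check, running the answer program on each example:
  [17, 19, -40, 36, 48, -43, -39, 49] -> [34, 38, -80, 72, 96, -86, -78, 98] -> [-80, -86, -78] -> [-80, -86]
  [23, 47, -40, -5, -10] -> [46, 94, -80, -10, -20] -> [-80, -10, -20] -> [-80, -10]
  [38, 43, -35, 49, 50, -14, 11] -> [76, 86, -70, 98, 100, -28, 22] -> [-70, -28] -> [-70, -28]
  [14, -43, 24, -4, 19] -> [28, -86, 48, -8, 38] -> [-86, -8] -> [-86, -8]
  [-1, -36, 23, 7, -19, -13, 17] -> [-2, -72, 46, 14, -38, -26, 34] -> [-2, -72, -38, -26] -> [-2, -72]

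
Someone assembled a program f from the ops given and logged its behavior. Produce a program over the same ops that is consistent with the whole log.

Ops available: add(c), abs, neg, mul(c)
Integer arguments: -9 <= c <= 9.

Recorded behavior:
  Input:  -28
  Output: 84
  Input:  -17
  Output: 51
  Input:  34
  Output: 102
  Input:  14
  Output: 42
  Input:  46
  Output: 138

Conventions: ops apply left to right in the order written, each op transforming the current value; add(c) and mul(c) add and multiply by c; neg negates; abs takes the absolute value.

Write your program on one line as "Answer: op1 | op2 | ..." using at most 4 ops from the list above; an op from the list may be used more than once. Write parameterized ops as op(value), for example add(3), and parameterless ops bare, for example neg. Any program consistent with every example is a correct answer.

mul(-3) | neg | abs

Check, running the answer program on each example:
  -28 -> 84 -> -84 -> 84
  -17 -> 51 -> -51 -> 51
  34 -> -102 -> 102 -> 102
  14 -> -42 -> 42 -> 42
  46 -> -138 -> 138 -> 138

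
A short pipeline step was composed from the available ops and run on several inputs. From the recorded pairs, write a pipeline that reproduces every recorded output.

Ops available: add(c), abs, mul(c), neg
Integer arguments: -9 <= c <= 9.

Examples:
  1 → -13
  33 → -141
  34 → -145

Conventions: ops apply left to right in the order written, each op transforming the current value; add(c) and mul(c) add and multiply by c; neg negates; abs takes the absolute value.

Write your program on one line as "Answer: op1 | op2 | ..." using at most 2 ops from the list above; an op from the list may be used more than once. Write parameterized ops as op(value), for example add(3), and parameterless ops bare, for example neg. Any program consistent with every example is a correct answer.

mul(-4) | add(-9)

Check, running the answer program on each example:
  1 -> -4 -> -13
  33 -> -132 -> -141
  34 -> -136 -> -145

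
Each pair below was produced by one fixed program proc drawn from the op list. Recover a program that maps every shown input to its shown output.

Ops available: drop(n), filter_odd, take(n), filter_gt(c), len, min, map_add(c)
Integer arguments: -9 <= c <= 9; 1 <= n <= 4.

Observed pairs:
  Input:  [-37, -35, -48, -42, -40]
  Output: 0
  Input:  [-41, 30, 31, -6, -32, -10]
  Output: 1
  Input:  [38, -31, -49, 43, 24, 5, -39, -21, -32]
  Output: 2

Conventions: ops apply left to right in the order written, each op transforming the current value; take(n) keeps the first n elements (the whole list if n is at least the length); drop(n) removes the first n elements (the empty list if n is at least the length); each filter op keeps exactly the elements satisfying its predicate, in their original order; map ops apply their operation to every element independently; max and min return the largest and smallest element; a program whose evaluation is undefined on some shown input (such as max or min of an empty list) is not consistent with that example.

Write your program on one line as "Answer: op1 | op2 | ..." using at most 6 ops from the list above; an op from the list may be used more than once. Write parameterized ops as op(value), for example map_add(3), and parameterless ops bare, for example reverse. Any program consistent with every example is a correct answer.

map_add(2) | filter_odd | filter_gt(1) | map_add(-7) | len

Check, running the answer program on each example:
  [-37, -35, -48, -42, -40] -> [-35, -33, -46, -40, -38] -> [-35, -33] -> [] -> [] -> 0
  [-41, 30, 31, -6, -32, -10] -> [-39, 32, 33, -4, -30, -8] -> [-39, 33] -> [33] -> [26] -> 1
  [38, -31, -49, 43, 24, 5, -39, -21, -32] -> [40, -29, -47, 45, 26, 7, -37, -19, -30] -> [-29, -47, 45, 7, -37, -19] -> [45, 7] -> [38, 0] -> 2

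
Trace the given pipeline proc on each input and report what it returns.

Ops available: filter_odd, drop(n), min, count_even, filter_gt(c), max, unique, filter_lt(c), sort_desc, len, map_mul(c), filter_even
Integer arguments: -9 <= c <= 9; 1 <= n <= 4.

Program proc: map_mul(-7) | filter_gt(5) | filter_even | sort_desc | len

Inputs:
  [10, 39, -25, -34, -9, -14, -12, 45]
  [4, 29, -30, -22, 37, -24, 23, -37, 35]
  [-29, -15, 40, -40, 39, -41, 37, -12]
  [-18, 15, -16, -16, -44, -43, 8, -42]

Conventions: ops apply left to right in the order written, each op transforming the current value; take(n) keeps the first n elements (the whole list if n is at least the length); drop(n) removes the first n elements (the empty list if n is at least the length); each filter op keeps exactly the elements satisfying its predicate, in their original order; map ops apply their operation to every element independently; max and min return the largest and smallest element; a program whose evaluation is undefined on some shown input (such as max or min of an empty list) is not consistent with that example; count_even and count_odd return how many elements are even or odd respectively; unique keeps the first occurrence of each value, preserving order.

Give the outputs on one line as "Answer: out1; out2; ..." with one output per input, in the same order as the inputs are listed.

Execution, op by op:
  [10, 39, -25, -34, -9, -14, -12, 45] -> [-70, -273, 175, 238, 63, 98, 84, -315] -> [175, 238, 63, 98, 84] -> [238, 98, 84] -> [238, 98, 84] -> 3
  [4, 29, -30, -22, 37, -24, 23, -37, 35] -> [-28, -203, 210, 154, -259, 168, -161, 259, -245] -> [210, 154, 168, 259] -> [210, 154, 168] -> [210, 168, 154] -> 3
  [-29, -15, 40, -40, 39, -41, 37, -12] -> [203, 105, -280, 280, -273, 287, -259, 84] -> [203, 105, 280, 287, 84] -> [280, 84] -> [280, 84] -> 2
  [-18, 15, -16, -16, -44, -43, 8, -42] -> [126, -105, 112, 112, 308, 301, -56, 294] -> [126, 112, 112, 308, 301, 294] -> [126, 112, 112, 308, 294] -> [308, 294, 126, 112, 112] -> 5

3; 3; 2; 5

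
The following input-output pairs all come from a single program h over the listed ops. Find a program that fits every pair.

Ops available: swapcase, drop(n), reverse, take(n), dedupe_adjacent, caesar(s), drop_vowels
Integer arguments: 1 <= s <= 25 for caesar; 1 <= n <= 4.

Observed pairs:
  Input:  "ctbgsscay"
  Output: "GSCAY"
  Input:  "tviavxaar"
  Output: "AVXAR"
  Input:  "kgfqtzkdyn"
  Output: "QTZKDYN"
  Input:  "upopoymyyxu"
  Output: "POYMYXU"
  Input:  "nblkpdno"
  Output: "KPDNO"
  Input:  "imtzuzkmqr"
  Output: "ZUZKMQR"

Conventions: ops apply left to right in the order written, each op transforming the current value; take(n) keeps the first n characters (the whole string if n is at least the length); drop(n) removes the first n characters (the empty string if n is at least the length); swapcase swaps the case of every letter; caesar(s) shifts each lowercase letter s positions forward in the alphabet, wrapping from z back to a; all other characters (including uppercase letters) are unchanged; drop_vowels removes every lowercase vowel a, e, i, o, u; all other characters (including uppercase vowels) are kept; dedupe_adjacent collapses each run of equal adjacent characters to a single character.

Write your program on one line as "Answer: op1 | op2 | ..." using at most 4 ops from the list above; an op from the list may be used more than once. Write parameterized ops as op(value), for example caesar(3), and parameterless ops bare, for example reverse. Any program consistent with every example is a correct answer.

drop(1) | swapcase | drop(2) | dedupe_adjacent

Check, running the answer program on each example:
  "ctbgsscay" -> "tbgsscay" -> "TBGSSCAY" -> "GSSCAY" -> "GSCAY"
  "tviavxaar" -> "viavxaar" -> "VIAVXAAR" -> "AVXAAR" -> "AVXAR"
  "kgfqtzkdyn" -> "gfqtzkdyn" -> "GFQTZKDYN" -> "QTZKDYN" -> "QTZKDYN"
  "upopoymyyxu" -> "popoymyyxu" -> "POPOYMYYXU" -> "POYMYYXU" -> "POYMYXU"
  "nblkpdno" -> "blkpdno" -> "BLKPDNO" -> "KPDNO" -> "KPDNO"
  "imtzuzkmqr" -> "mtzuzkmqr" -> "MTZUZKMQR" -> "ZUZKMQR" -> "ZUZKMQR"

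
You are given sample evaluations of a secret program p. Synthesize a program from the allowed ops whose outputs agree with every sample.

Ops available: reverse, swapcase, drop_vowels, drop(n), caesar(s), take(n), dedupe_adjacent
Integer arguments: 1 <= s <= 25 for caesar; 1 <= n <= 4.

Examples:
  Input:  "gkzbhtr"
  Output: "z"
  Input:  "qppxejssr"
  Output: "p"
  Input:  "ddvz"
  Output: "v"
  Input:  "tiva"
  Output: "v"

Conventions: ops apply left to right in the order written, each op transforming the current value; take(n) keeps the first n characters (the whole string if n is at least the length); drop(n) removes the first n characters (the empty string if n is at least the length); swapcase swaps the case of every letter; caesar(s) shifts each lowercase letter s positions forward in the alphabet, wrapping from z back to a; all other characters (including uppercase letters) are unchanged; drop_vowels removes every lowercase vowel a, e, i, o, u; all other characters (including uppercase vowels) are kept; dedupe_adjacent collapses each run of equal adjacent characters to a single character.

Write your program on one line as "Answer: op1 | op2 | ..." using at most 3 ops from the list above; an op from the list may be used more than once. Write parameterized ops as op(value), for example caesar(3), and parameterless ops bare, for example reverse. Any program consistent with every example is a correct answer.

drop(2) | drop_vowels | take(1)

Check, running the answer program on each example:
  "gkzbhtr" -> "zbhtr" -> "zbhtr" -> "z"
  "qppxejssr" -> "pxejssr" -> "pxjssr" -> "p"
  "ddvz" -> "vz" -> "vz" -> "v"
  "tiva" -> "va" -> "v" -> "v"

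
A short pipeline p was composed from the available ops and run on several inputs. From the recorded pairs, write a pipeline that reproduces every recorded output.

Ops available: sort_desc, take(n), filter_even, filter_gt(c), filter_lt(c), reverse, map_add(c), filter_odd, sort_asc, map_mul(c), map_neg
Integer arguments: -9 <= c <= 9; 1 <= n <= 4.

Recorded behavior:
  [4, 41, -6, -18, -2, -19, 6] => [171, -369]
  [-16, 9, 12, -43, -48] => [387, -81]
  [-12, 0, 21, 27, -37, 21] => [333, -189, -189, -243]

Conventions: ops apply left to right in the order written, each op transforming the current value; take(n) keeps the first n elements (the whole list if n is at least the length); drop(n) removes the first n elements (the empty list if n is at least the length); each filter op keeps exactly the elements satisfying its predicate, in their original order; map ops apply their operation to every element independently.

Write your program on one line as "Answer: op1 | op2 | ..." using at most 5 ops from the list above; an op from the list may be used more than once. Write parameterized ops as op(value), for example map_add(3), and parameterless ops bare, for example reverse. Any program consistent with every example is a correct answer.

map_mul(-1) | sort_asc | reverse | map_mul(9) | filter_odd

Check, running the answer program on each example:
  [4, 41, -6, -18, -2, -19, 6] -> [-4, -41, 6, 18, 2, 19, -6] -> [-41, -6, -4, 2, 6, 18, 19] -> [19, 18, 6, 2, -4, -6, -41] -> [171, 162, 54, 18, -36, -54, -369] -> [171, -369]
  [-16, 9, 12, -43, -48] -> [16, -9, -12, 43, 48] -> [-12, -9, 16, 43, 48] -> [48, 43, 16, -9, -12] -> [432, 387, 144, -81, -108] -> [387, -81]
  [-12, 0, 21, 27, -37, 21] -> [12, 0, -21, -27, 37, -21] -> [-27, -21, -21, 0, 12, 37] -> [37, 12, 0, -21, -21, -27] -> [333, 108, 0, -189, -189, -243] -> [333, -189, -189, -243]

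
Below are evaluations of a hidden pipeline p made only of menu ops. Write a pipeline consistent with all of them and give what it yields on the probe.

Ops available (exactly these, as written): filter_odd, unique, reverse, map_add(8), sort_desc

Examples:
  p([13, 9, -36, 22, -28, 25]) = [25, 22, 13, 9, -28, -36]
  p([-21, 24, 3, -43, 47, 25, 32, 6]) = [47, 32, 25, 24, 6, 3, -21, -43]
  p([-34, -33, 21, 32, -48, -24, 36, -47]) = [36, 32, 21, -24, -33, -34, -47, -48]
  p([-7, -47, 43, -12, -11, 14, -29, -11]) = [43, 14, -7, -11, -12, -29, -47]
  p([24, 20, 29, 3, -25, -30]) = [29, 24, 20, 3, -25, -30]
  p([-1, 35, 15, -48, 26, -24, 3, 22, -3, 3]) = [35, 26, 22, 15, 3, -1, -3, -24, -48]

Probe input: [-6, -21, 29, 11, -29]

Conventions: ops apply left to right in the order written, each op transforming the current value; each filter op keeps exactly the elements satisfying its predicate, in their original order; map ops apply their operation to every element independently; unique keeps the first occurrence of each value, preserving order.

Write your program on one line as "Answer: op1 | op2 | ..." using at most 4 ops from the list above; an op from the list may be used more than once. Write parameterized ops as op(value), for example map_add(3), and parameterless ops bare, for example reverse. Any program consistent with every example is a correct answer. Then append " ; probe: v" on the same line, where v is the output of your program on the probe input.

unique | reverse | sort_desc ; probe: [29, 11, -6, -21, -29]

Check, running the answer program on each example:
  [13, 9, -36, 22, -28, 25] -> [13, 9, -36, 22, -28, 25] -> [25, -28, 22, -36, 9, 13] -> [25, 22, 13, 9, -28, -36]
  [-21, 24, 3, -43, 47, 25, 32, 6] -> [-21, 24, 3, -43, 47, 25, 32, 6] -> [6, 32, 25, 47, -43, 3, 24, -21] -> [47, 32, 25, 24, 6, 3, -21, -43]
  [-34, -33, 21, 32, -48, -24, 36, -47] -> [-34, -33, 21, 32, -48, -24, 36, -47] -> [-47, 36, -24, -48, 32, 21, -33, -34] -> [36, 32, 21, -24, -33, -34, -47, -48]
  [-7, -47, 43, -12, -11, 14, -29, -11] -> [-7, -47, 43, -12, -11, 14, -29] -> [-29, 14, -11, -12, 43, -47, -7] -> [43, 14, -7, -11, -12, -29, -47]
  [24, 20, 29, 3, -25, -30] -> [24, 20, 29, 3, -25, -30] -> [-30, -25, 3, 29, 20, 24] -> [29, 24, 20, 3, -25, -30]
  [-1, 35, 15, -48, 26, -24, 3, 22, -3, 3] -> [-1, 35, 15, -48, 26, -24, 3, 22, -3] -> [-3, 22, 3, -24, 26, -48, 15, 35, -1] -> [35, 26, 22, 15, 3, -1, -3, -24, -48]
  probe: [-6, -21, 29, 11, -29] -> [-6, -21, 29, 11, -29] -> [-29, 11, 29, -21, -6] -> [29, 11, -6, -21, -29]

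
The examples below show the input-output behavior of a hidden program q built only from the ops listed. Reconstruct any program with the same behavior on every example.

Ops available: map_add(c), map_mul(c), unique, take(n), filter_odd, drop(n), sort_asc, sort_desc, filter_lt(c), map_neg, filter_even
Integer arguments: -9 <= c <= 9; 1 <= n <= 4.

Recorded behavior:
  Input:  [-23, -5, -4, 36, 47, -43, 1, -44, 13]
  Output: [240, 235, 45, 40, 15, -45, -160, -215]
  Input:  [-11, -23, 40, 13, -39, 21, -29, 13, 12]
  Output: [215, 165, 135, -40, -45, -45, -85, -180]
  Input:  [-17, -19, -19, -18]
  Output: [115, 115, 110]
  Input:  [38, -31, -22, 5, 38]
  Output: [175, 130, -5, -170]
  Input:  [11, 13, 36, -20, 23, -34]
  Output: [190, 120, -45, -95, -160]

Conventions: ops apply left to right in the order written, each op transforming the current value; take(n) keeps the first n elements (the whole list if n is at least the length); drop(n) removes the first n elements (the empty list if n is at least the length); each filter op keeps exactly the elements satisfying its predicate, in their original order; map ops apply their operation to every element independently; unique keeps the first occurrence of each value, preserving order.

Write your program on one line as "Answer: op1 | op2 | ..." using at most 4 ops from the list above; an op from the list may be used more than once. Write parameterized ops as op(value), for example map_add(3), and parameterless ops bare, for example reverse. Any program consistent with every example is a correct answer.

map_add(-4) | drop(1) | map_mul(-5) | sort_desc

Check, running the answer program on each example:
  [-23, -5, -4, 36, 47, -43, 1, -44, 13] -> [-27, -9, -8, 32, 43, -47, -3, -48, 9] -> [-9, -8, 32, 43, -47, -3, -48, 9] -> [45, 40, -160, -215, 235, 15, 240, -45] -> [240, 235, 45, 40, 15, -45, -160, -215]
  [-11, -23, 40, 13, -39, 21, -29, 13, 12] -> [-15, -27, 36, 9, -43, 17, -33, 9, 8] -> [-27, 36, 9, -43, 17, -33, 9, 8] -> [135, -180, -45, 215, -85, 165, -45, -40] -> [215, 165, 135, -40, -45, -45, -85, -180]
  [-17, -19, -19, -18] -> [-21, -23, -23, -22] -> [-23, -23, -22] -> [115, 115, 110] -> [115, 115, 110]
  [38, -31, -22, 5, 38] -> [34, -35, -26, 1, 34] -> [-35, -26, 1, 34] -> [175, 130, -5, -170] -> [175, 130, -5, -170]
  [11, 13, 36, -20, 23, -34] -> [7, 9, 32, -24, 19, -38] -> [9, 32, -24, 19, -38] -> [-45, -160, 120, -95, 190] -> [190, 120, -45, -95, -160]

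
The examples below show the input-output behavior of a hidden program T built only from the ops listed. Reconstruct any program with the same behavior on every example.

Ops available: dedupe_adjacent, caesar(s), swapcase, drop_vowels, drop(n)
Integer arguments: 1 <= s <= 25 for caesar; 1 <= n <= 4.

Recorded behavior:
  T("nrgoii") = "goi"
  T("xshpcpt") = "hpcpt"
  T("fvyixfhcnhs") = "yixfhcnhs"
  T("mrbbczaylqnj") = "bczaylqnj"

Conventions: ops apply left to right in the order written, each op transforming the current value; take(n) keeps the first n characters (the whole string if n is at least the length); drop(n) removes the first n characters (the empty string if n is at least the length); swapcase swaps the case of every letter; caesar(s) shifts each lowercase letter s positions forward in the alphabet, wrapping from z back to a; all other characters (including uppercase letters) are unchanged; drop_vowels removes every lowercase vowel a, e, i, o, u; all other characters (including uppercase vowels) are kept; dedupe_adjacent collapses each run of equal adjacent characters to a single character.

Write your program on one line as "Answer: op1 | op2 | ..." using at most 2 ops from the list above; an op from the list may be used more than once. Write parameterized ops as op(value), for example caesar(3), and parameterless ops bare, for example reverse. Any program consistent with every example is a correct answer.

drop(2) | dedupe_adjacent

Check, running the answer program on each example:
  "nrgoii" -> "goii" -> "goi"
  "xshpcpt" -> "hpcpt" -> "hpcpt"
  "fvyixfhcnhs" -> "yixfhcnhs" -> "yixfhcnhs"
  "mrbbczaylqnj" -> "bbczaylqnj" -> "bczaylqnj"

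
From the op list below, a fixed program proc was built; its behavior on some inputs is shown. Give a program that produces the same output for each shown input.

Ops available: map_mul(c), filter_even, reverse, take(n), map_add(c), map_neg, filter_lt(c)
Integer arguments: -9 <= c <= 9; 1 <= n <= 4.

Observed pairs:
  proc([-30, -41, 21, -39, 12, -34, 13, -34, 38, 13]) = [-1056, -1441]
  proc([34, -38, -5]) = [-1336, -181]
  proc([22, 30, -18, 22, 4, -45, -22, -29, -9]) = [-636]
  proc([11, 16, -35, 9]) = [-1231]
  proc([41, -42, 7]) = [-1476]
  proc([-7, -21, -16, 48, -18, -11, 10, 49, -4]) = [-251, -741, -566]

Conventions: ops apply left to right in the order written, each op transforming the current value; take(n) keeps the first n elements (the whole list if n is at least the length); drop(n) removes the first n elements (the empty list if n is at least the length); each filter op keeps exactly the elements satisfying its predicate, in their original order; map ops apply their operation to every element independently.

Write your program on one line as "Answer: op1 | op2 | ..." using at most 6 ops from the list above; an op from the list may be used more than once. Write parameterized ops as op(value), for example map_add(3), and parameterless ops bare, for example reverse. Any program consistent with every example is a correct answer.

map_mul(5) | map_mul(-7) | map_neg | take(3) | map_add(-6) | filter_lt(-9)

Check, running the answer program on each example:
  [-30, -41, 21, -39, 12, -34, 13, -34, 38, 13] -> [-150, -205, 105, -195, 60, -170, 65, -170, 190, 65] -> [1050, 1435, -735, 1365, -420, 1190, -455, 1190, -1330, -455] -> [-1050, -1435, 735, -1365, 420, -1190, 455, -1190, 1330, 455] -> [-1050, -1435, 735] -> [-1056, -1441, 729] -> [-1056, -1441]
  [34, -38, -5] -> [170, -190, -25] -> [-1190, 1330, 175] -> [1190, -1330, -175] -> [1190, -1330, -175] -> [1184, -1336, -181] -> [-1336, -181]
  [22, 30, -18, 22, 4, -45, -22, -29, -9] -> [110, 150, -90, 110, 20, -225, -110, -145, -45] -> [-770, -1050, 630, -770, -140, 1575, 770, 1015, 315] -> [770, 1050, -630, 770, 140, -1575, -770, -1015, -315] -> [770, 1050, -630] -> [764, 1044, -636] -> [-636]
  [11, 16, -35, 9] -> [55, 80, -175, 45] -> [-385, -560, 1225, -315] -> [385, 560, -1225, 315] -> [385, 560, -1225] -> [379, 554, -1231] -> [-1231]
  [41, -42, 7] -> [205, -210, 35] -> [-1435, 1470, -245] -> [1435, -1470, 245] -> [1435, -1470, 245] -> [1429, -1476, 239] -> [-1476]
  [-7, -21, -16, 48, -18, -11, 10, 49, -4] -> [-35, -105, -80, 240, -90, -55, 50, 245, -20] -> [245, 735, 560, -1680, 630, 385, -350, -1715, 140] -> [-245, -735, -560, 1680, -630, -385, 350, 1715, -140] -> [-245, -735, -560] -> [-251, -741, -566] -> [-251, -741, -566]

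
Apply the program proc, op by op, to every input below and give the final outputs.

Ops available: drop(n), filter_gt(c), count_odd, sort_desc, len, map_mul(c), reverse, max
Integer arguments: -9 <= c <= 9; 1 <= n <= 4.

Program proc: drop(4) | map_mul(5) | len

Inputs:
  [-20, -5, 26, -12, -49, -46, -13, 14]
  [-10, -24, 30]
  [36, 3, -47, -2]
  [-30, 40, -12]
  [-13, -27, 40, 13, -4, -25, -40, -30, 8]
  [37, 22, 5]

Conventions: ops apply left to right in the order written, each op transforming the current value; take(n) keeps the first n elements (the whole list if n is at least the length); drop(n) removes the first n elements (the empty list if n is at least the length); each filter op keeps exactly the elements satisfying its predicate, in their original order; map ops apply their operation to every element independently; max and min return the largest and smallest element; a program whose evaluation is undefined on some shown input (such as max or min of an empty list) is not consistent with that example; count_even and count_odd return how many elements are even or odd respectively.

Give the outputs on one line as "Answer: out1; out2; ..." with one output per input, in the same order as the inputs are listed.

4; 0; 0; 0; 5; 0

Execution, op by op:
  [-20, -5, 26, -12, -49, -46, -13, 14] -> [-49, -46, -13, 14] -> [-245, -230, -65, 70] -> 4
  [-10, -24, 30] -> [] -> [] -> 0
  [36, 3, -47, -2] -> [] -> [] -> 0
  [-30, 40, -12] -> [] -> [] -> 0
  [-13, -27, 40, 13, -4, -25, -40, -30, 8] -> [-4, -25, -40, -30, 8] -> [-20, -125, -200, -150, 40] -> 5
  [37, 22, 5] -> [] -> [] -> 0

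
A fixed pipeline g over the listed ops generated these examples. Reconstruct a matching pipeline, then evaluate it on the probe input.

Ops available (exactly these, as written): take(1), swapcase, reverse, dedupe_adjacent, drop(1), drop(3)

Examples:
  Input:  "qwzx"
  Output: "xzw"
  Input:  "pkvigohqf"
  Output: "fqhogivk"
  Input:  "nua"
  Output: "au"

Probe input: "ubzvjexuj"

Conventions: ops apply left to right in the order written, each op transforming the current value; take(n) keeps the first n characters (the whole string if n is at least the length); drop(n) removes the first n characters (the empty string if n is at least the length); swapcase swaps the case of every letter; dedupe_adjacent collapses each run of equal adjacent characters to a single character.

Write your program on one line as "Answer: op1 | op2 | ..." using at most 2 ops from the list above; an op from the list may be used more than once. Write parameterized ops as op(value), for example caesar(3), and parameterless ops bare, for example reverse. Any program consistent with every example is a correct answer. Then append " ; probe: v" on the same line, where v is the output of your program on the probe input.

drop(1) | reverse ; probe: "juxejvzb"

Check, running the answer program on each example:
  "qwzx" -> "wzx" -> "xzw"
  "pkvigohqf" -> "kvigohqf" -> "fqhogivk"
  "nua" -> "ua" -> "au"
  probe: "ubzvjexuj" -> "bzvjexuj" -> "juxejvzb"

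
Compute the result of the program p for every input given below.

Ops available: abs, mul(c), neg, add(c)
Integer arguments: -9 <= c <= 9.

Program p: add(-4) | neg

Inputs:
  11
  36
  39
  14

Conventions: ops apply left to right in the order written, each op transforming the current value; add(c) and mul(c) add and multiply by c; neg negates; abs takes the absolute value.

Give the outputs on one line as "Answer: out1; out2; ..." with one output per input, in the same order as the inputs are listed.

-7; -32; -35; -10

Execution, op by op:
  11 -> 7 -> -7
  36 -> 32 -> -32
  39 -> 35 -> -35
  14 -> 10 -> -10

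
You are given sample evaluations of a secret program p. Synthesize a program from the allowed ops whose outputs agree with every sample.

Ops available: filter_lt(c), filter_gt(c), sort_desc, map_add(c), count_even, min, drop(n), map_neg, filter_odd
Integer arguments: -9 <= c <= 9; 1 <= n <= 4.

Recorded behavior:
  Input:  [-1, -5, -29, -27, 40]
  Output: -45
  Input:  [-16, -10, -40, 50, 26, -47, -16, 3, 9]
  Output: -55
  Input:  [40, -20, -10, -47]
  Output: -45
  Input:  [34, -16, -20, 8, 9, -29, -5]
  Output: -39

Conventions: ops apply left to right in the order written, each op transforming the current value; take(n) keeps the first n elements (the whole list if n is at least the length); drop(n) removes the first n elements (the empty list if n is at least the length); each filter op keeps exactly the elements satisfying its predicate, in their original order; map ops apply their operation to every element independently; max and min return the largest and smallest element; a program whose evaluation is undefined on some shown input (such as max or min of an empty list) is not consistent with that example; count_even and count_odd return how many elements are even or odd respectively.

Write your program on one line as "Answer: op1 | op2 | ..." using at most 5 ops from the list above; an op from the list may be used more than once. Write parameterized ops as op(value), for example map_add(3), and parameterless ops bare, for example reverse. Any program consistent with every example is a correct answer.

map_add(5) | filter_odd | map_neg | sort_desc | min

Check, running the answer program on each example:
  [-1, -5, -29, -27, 40] -> [4, 0, -24, -22, 45] -> [45] -> [-45] -> [-45] -> -45
  [-16, -10, -40, 50, 26, -47, -16, 3, 9] -> [-11, -5, -35, 55, 31, -42, -11, 8, 14] -> [-11, -5, -35, 55, 31, -11] -> [11, 5, 35, -55, -31, 11] -> [35, 11, 11, 5, -31, -55] -> -55
  [40, -20, -10, -47] -> [45, -15, -5, -42] -> [45, -15, -5] -> [-45, 15, 5] -> [15, 5, -45] -> -45
  [34, -16, -20, 8, 9, -29, -5] -> [39, -11, -15, 13, 14, -24, 0] -> [39, -11, -15, 13] -> [-39, 11, 15, -13] -> [15, 11, -13, -39] -> -39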